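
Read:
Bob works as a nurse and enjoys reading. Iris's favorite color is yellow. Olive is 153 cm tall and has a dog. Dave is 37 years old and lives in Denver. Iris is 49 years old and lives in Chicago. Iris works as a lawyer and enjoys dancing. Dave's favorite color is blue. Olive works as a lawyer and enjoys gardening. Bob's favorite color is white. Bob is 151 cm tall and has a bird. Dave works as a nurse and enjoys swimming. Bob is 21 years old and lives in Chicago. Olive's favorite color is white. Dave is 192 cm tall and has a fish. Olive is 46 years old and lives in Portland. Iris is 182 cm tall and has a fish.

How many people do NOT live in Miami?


Not in Miami: 4

4


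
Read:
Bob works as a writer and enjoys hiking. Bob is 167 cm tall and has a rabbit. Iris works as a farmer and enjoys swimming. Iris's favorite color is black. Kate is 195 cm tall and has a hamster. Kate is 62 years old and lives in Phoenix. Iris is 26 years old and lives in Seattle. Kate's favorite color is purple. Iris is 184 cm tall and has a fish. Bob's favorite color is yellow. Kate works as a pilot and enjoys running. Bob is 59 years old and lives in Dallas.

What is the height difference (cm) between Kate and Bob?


|195 - 167| = 28

28


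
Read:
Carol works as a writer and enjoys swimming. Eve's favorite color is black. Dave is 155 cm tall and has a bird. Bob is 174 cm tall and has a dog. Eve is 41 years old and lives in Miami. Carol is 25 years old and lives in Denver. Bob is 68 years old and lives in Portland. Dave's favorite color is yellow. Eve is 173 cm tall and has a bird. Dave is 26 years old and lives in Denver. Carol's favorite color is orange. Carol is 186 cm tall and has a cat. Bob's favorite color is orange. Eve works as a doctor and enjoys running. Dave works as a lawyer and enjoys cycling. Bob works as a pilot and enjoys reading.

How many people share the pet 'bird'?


Count: 2

2


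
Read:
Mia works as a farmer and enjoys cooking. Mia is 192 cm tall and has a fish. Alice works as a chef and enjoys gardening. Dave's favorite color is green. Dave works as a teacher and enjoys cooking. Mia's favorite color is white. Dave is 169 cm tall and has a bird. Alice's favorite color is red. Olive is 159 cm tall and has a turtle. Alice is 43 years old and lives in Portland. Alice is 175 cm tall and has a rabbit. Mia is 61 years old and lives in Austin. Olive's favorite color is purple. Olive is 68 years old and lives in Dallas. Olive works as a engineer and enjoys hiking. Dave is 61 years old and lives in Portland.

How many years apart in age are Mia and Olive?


61 vs 68, diff = 7

7


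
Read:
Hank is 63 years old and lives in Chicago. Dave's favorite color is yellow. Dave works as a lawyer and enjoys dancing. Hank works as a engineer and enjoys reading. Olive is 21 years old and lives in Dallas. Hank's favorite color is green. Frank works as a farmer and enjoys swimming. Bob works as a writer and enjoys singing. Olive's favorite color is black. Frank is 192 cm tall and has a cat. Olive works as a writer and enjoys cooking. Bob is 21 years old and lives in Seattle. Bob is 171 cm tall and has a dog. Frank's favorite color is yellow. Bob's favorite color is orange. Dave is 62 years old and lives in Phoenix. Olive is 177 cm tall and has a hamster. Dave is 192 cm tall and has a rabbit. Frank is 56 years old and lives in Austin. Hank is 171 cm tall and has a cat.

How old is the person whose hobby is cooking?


Person with hobby=cooking is Olive, age 21

21


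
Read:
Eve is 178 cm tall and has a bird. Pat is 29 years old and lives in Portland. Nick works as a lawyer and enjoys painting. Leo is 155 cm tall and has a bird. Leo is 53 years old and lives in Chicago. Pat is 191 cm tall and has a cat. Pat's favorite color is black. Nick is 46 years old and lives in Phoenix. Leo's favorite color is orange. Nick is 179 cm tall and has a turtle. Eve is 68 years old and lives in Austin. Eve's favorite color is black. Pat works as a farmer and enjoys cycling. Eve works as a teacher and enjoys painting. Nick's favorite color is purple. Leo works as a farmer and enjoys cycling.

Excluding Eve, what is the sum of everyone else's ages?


Sum (excluding Eve): 128

128


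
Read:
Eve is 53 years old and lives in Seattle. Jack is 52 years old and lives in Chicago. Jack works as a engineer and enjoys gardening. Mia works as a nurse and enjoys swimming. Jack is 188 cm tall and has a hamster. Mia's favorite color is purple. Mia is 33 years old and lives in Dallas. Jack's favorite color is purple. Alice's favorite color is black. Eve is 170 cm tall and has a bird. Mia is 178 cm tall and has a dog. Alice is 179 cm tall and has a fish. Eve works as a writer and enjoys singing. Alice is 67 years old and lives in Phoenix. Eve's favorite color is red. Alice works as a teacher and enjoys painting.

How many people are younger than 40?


Filter: 1

1


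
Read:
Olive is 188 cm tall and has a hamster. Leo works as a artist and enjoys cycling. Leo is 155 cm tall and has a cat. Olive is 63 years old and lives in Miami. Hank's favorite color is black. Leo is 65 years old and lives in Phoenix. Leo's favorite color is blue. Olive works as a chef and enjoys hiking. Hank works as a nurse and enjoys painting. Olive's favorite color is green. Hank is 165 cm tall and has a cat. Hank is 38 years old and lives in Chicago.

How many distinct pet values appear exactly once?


Unique pet values: 1

1


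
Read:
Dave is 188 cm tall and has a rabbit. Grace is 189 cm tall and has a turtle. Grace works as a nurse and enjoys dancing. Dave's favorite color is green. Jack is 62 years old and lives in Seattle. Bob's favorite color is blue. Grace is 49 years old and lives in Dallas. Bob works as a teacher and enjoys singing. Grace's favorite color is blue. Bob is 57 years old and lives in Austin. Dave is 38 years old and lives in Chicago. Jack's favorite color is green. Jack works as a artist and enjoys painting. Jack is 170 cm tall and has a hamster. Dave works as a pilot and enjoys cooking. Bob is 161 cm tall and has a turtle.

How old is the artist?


The artist is Jack, age 62

62


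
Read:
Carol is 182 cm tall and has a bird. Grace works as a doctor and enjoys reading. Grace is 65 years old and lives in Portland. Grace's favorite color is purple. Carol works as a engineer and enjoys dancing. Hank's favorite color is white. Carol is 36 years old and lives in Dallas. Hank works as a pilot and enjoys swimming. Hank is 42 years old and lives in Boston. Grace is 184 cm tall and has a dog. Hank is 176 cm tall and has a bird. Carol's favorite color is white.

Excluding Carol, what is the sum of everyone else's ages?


Sum (excluding Carol): 107

107


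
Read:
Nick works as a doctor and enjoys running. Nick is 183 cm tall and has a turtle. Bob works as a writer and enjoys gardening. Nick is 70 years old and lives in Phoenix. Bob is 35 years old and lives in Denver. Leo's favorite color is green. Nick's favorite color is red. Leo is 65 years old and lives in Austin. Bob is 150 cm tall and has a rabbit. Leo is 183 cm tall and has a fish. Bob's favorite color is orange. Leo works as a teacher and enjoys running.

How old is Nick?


Nick is 70 years old

70


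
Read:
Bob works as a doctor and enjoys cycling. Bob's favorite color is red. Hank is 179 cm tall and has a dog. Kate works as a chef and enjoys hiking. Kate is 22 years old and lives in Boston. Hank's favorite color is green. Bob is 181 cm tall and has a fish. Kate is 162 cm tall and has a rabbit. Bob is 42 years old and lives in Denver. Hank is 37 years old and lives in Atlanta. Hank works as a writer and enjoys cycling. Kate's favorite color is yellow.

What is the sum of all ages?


37+22+42 = 101

101


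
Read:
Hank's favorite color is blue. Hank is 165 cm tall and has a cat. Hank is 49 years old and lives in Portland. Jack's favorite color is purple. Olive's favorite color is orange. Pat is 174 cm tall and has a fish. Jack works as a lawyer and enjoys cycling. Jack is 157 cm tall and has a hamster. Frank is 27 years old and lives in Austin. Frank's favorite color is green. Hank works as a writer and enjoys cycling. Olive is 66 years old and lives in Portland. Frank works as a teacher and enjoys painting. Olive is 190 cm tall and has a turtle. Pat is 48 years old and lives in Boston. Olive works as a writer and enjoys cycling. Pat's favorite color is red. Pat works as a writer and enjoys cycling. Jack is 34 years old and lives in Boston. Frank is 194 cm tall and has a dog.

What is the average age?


Sum=224, n=5, avg=44.8

44.8


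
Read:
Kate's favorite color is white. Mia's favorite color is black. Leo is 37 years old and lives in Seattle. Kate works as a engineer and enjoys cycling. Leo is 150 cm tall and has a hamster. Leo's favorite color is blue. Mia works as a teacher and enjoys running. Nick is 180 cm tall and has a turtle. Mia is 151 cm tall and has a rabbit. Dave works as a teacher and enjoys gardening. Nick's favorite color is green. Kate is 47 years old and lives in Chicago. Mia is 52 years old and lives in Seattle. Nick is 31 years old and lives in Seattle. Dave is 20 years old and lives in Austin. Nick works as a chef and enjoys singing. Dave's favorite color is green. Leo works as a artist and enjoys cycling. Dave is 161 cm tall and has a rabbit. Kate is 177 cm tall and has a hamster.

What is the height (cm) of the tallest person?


Tallest: Nick at 180 cm

180


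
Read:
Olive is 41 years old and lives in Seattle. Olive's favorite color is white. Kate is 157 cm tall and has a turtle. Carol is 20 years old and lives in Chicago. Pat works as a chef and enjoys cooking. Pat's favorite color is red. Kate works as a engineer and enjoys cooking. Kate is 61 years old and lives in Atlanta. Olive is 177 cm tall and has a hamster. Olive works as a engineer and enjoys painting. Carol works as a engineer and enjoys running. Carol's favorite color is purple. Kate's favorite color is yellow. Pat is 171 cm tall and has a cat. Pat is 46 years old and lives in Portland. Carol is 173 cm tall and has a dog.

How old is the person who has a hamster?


Person with hamster is Olive, age 41

41


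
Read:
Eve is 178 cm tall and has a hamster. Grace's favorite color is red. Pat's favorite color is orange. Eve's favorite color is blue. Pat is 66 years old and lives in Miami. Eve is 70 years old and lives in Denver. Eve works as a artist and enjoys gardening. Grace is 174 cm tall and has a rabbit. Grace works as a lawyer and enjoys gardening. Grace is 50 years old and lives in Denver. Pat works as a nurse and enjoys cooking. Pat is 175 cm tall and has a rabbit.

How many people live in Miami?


Count in Miami: 1

1


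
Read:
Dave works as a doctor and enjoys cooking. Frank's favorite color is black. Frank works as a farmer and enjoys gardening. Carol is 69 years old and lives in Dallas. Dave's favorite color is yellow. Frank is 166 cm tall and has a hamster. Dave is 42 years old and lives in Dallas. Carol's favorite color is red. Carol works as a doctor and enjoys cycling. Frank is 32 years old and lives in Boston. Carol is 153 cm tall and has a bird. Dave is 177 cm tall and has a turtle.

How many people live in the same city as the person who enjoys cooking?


Person with hobby cooking is Dave, city Dallas. Count = 2

2


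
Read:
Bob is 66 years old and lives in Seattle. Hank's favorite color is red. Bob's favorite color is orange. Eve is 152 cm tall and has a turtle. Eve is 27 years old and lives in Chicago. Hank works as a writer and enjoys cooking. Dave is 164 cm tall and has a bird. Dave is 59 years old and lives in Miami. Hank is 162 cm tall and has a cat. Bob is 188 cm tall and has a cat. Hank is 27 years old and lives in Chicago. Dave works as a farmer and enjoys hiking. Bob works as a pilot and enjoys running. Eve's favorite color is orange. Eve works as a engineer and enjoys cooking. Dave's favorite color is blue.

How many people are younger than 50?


Filter: 2

2


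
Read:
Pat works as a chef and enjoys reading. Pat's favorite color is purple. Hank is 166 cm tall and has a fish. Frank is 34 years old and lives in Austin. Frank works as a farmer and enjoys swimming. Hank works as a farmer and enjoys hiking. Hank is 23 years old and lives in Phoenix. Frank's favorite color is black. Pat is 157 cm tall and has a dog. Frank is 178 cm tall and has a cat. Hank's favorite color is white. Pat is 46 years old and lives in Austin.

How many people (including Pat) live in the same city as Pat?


Pat lives in Austin. Count = 2

2


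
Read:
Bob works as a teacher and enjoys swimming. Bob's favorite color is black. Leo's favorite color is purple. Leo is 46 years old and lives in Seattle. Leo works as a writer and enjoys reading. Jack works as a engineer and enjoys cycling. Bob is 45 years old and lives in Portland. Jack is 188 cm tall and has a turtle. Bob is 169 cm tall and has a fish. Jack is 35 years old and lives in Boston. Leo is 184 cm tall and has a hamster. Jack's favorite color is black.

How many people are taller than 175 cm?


Taller than 175: 2

2


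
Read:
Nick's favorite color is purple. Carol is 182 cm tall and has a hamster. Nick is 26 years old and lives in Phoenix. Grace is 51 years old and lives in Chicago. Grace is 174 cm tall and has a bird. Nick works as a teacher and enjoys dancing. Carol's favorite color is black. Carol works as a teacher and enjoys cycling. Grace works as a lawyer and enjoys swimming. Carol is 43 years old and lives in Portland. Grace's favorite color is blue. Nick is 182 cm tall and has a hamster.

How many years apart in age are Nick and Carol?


26 vs 43, diff = 17

17


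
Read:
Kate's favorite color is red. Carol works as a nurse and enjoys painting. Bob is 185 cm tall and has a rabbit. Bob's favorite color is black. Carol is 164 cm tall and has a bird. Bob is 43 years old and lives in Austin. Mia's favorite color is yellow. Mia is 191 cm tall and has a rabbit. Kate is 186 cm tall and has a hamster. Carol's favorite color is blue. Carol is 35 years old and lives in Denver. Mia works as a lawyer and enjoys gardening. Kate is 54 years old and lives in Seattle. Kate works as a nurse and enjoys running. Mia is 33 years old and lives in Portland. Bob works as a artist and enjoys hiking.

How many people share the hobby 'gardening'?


Count: 1

1


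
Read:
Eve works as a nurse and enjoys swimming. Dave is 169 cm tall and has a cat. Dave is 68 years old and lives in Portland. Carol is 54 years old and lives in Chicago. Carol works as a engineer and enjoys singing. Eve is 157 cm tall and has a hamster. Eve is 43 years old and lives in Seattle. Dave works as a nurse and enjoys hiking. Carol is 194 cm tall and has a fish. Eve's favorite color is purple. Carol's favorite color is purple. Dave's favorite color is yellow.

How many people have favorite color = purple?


Count: 2

2


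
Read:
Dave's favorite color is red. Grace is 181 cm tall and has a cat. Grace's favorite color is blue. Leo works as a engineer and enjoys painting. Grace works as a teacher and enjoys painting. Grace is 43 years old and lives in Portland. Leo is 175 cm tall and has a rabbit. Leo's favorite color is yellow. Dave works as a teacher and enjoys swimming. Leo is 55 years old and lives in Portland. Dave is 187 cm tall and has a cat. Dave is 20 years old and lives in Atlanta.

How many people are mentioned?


People: Grace, Leo, Dave. Count = 3

3


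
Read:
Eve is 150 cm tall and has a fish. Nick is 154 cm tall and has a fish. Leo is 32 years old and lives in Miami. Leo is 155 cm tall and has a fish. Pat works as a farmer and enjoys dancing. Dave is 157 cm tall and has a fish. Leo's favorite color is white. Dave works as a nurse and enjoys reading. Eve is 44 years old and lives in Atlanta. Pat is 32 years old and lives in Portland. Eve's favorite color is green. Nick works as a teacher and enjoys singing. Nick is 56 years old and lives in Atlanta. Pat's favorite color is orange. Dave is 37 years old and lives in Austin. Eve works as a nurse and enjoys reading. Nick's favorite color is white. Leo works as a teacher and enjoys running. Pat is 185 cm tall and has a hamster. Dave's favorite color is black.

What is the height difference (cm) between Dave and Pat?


|157 - 185| = 28

28


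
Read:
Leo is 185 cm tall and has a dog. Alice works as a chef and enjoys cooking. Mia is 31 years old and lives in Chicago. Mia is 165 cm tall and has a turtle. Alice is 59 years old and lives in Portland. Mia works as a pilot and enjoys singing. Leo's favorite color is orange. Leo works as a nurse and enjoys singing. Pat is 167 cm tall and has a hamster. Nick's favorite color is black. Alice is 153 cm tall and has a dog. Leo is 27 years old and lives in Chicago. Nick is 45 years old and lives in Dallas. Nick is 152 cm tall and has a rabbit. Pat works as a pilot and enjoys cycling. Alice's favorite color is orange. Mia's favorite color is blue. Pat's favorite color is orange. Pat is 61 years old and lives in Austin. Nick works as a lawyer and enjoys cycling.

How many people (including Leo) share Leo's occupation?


Leo is a nurse. Count = 1

1


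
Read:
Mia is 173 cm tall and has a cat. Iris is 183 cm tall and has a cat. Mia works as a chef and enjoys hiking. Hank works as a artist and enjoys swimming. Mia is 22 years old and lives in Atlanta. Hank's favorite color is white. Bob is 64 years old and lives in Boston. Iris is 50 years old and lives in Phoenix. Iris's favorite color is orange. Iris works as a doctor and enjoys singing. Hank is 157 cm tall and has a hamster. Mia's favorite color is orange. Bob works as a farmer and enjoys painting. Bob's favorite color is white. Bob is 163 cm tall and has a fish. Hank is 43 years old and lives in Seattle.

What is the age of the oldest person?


Oldest: Bob at 64

64


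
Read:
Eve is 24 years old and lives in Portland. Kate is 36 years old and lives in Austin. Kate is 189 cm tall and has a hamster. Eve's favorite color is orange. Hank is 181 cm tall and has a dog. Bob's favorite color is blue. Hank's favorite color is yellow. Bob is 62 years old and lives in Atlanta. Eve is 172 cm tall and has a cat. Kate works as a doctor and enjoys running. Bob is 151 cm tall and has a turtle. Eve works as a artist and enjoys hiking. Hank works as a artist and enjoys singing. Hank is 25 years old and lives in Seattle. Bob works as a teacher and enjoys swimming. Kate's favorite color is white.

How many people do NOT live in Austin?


Not in Austin: 3

3


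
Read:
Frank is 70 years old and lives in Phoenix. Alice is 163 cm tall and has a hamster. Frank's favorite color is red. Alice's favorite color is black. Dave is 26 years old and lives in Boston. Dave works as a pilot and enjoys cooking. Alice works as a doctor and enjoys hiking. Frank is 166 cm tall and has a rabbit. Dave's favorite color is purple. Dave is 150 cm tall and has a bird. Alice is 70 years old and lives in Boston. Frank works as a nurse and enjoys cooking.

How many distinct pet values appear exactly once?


Unique pet values: 3

3


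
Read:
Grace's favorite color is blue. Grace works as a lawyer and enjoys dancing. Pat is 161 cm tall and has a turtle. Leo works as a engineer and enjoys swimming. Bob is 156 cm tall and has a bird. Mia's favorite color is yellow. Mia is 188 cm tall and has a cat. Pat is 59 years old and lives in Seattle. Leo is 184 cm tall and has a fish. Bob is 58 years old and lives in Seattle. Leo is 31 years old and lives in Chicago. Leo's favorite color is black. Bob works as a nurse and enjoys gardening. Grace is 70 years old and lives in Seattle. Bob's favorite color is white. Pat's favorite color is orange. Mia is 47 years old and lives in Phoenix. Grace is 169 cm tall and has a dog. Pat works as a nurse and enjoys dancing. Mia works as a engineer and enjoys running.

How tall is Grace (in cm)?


Grace is 169 cm tall

169


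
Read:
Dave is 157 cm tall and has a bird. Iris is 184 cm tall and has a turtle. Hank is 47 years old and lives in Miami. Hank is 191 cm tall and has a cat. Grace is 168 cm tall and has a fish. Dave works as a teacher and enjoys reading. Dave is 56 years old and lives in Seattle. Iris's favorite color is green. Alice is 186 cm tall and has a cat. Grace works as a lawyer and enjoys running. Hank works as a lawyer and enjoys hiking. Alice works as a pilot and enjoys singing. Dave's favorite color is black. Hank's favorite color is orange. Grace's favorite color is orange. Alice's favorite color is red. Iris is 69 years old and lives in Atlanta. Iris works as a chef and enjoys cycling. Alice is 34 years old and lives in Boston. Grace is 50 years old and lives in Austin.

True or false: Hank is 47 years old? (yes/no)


Hank is actually 47. yes

yes


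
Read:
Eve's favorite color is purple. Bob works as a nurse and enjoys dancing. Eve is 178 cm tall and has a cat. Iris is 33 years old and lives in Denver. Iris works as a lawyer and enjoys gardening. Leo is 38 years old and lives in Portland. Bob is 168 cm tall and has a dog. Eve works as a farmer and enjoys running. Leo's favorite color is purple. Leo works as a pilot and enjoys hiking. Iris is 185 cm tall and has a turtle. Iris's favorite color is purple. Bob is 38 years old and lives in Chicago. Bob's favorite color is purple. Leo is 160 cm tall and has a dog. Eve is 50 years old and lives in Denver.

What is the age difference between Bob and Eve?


|38 - 50| = 12

12


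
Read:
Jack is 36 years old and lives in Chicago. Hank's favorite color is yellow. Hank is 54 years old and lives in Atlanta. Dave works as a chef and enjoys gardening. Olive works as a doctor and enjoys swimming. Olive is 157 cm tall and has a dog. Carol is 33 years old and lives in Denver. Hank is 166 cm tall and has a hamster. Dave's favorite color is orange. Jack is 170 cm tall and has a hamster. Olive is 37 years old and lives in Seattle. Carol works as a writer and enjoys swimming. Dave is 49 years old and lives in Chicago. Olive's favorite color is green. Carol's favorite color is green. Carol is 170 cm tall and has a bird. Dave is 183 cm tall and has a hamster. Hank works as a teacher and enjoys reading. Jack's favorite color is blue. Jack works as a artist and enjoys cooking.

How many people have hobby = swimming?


Count: 2

2


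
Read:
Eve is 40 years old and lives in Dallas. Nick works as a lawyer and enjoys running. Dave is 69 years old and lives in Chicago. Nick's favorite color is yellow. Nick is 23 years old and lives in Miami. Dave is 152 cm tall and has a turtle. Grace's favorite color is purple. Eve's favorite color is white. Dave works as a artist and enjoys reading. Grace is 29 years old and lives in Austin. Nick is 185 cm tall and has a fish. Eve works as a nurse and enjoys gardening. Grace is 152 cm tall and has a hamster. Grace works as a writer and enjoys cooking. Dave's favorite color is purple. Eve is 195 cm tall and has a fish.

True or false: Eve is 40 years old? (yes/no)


Eve is actually 40. yes

yes


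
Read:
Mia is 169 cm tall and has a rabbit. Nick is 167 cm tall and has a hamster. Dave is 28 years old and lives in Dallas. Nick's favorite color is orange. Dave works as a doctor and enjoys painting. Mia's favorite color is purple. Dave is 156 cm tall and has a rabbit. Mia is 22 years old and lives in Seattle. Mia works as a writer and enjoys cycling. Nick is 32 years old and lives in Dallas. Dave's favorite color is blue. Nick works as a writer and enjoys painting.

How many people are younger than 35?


Filter: 3

3


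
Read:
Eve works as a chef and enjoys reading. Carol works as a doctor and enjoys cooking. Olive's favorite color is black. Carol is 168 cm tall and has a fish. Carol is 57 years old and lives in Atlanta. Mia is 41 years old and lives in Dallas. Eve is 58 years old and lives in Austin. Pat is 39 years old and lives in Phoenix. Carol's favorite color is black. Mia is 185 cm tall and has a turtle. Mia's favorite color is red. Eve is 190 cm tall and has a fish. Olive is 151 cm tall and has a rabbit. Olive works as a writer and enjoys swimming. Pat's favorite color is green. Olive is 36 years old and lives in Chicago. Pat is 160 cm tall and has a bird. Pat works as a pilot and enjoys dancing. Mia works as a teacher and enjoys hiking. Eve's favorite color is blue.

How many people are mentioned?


People: Eve, Olive, Mia, Pat, Carol. Count = 5

5


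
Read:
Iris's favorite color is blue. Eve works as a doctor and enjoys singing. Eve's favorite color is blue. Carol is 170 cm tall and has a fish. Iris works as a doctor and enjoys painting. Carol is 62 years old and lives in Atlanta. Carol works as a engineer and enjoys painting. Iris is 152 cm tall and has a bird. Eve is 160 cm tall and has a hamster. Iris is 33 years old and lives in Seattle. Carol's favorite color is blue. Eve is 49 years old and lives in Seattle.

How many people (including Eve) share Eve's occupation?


Eve is a doctor. Count = 2

2


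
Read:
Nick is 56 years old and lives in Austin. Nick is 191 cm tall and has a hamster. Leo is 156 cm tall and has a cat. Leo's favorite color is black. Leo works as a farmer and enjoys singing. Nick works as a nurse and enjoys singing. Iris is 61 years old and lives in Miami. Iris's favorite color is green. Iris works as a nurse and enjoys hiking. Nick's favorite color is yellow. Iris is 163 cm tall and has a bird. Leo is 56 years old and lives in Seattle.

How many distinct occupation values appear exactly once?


Unique occupation values: 1

1


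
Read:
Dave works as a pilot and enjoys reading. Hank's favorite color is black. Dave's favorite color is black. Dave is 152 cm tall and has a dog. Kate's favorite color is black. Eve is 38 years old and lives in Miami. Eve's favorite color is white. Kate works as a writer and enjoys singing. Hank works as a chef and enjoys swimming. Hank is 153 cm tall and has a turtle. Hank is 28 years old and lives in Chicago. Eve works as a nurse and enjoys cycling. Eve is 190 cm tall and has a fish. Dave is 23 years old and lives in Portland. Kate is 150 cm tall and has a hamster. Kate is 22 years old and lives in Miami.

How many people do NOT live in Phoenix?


Not in Phoenix: 4

4


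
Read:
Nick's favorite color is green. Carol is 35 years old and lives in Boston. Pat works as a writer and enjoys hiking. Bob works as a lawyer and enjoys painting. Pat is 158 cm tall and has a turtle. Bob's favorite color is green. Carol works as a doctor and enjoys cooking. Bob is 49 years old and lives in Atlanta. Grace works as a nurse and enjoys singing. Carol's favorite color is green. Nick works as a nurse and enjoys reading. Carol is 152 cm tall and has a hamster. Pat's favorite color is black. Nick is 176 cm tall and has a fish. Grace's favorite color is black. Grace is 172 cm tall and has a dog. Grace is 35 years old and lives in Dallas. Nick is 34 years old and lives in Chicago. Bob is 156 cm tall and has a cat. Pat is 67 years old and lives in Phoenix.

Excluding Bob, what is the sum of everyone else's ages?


Sum (excluding Bob): 171

171


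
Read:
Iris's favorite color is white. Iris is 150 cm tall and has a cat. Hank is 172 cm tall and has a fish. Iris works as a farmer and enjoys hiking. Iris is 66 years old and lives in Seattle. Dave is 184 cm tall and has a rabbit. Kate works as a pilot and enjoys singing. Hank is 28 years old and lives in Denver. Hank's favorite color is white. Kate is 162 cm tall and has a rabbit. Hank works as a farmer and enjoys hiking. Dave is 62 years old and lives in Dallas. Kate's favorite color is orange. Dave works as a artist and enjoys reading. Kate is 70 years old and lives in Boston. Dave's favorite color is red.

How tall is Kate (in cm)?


Kate is 162 cm tall

162


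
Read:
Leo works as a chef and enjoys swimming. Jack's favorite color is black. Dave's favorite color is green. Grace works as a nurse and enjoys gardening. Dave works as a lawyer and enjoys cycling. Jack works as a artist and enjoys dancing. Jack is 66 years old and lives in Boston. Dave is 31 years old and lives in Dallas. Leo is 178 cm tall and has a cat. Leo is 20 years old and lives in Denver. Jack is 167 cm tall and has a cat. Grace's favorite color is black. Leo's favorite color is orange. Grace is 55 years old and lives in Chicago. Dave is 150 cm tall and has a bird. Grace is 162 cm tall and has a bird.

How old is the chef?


The chef is Leo, age 20

20


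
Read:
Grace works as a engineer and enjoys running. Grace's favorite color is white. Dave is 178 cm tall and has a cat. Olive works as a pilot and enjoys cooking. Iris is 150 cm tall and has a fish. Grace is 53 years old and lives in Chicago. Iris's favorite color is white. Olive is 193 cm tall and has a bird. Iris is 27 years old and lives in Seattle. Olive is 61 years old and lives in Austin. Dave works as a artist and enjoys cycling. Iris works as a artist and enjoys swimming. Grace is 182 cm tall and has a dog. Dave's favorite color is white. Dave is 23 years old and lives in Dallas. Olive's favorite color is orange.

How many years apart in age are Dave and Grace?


23 vs 53, diff = 30

30


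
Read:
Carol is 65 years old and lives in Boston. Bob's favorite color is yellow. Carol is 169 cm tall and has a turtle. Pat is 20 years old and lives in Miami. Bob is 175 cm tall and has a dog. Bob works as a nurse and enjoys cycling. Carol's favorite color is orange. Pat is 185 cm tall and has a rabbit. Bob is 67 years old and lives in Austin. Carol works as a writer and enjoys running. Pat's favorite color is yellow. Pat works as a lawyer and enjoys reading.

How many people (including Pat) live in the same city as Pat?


Pat lives in Miami. Count = 1

1


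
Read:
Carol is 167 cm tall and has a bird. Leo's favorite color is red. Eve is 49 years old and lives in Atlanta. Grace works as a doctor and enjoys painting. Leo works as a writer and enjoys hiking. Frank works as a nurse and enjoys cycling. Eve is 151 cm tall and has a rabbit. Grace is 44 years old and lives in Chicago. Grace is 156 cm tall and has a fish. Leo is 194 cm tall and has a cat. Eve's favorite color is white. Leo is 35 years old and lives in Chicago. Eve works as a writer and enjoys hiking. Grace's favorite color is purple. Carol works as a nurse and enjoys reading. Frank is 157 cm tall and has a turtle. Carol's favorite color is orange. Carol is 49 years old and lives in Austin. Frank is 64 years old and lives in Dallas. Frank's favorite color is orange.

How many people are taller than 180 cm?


Taller than 180: 1

1


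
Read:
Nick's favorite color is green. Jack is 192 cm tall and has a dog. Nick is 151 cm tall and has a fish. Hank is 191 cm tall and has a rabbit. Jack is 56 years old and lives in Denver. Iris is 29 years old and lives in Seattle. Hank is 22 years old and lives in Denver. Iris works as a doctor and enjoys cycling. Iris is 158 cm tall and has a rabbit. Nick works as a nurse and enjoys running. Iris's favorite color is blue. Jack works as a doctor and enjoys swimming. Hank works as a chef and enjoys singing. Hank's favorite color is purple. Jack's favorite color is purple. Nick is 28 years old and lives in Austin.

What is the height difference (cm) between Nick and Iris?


|151 - 158| = 7

7


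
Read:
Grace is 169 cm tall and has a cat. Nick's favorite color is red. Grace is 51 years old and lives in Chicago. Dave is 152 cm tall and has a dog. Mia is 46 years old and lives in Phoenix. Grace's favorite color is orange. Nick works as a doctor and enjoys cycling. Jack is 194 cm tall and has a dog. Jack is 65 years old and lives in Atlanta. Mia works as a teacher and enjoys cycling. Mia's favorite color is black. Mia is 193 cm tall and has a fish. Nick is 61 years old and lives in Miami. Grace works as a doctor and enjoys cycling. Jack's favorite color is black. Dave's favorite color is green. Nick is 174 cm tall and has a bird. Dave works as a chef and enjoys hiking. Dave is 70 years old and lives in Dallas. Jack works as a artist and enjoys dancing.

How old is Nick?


Nick is 61 years old

61


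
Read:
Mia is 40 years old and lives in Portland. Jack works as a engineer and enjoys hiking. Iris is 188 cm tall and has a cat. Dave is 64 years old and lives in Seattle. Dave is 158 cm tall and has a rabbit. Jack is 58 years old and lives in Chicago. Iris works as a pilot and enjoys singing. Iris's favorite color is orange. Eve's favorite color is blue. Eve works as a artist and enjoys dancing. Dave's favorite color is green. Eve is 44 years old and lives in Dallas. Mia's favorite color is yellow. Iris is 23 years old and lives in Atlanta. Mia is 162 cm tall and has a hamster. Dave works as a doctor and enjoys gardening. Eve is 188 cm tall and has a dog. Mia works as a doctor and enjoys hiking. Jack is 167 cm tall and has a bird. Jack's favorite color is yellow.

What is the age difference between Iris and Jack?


|23 - 58| = 35

35


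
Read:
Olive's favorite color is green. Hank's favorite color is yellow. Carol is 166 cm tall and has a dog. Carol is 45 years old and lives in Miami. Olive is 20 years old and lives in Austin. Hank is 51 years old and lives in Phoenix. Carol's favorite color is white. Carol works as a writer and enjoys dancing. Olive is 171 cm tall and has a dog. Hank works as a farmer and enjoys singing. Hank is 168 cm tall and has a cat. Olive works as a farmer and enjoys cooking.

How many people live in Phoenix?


Count in Phoenix: 1

1


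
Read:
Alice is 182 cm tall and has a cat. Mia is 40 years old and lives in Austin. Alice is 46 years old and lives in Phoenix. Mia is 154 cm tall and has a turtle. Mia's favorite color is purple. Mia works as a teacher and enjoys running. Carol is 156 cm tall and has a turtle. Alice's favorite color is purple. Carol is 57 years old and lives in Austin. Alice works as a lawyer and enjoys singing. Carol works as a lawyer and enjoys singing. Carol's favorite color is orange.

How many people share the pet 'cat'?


Count: 1

1


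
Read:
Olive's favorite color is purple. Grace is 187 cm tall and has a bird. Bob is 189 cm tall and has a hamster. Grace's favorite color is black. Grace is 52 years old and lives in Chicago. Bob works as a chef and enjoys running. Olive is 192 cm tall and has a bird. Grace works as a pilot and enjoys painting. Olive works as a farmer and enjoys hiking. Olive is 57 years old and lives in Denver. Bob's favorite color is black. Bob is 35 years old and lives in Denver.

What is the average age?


Sum=144, n=3, avg=48

48


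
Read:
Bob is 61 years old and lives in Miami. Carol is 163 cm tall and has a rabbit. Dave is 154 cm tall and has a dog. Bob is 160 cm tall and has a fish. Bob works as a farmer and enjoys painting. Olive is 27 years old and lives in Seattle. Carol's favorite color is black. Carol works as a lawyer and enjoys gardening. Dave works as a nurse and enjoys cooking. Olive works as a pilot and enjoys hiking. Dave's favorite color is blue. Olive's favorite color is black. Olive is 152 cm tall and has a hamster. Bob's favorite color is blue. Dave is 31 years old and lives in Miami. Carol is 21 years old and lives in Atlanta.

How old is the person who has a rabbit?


Person with rabbit is Carol, age 21

21


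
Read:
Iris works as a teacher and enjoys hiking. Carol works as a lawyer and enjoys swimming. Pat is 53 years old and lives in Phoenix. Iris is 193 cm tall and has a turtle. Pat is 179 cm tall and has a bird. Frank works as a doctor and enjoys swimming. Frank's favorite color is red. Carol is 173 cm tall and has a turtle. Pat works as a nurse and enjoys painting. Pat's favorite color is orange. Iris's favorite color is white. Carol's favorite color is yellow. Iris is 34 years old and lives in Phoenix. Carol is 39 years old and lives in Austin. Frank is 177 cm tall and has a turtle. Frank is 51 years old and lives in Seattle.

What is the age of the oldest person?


Oldest: Pat at 53

53


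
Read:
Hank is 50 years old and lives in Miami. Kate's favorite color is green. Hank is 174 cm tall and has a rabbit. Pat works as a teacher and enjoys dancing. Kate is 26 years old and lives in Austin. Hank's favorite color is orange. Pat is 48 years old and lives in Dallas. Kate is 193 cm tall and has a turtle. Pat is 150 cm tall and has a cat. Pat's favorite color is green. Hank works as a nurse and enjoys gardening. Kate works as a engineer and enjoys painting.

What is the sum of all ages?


48+50+26 = 124

124


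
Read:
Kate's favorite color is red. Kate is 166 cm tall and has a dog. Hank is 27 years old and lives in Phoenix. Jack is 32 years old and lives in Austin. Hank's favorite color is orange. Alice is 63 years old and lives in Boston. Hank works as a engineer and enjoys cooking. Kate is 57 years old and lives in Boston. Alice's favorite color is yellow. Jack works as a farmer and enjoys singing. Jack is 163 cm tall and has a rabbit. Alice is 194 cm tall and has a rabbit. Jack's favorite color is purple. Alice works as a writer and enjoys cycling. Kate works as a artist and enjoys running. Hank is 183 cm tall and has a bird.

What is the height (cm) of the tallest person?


Tallest: Alice at 194 cm

194


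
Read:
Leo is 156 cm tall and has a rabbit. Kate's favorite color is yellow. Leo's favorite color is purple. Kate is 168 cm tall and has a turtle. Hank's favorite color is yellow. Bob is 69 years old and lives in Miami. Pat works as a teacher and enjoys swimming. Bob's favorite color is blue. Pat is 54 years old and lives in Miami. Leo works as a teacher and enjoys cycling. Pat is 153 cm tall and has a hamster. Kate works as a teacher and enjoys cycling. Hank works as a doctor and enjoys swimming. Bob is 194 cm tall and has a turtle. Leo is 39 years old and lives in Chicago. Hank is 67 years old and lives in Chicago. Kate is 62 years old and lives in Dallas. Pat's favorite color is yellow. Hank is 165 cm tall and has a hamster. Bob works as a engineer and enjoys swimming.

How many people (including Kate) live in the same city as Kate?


Kate lives in Dallas. Count = 1

1


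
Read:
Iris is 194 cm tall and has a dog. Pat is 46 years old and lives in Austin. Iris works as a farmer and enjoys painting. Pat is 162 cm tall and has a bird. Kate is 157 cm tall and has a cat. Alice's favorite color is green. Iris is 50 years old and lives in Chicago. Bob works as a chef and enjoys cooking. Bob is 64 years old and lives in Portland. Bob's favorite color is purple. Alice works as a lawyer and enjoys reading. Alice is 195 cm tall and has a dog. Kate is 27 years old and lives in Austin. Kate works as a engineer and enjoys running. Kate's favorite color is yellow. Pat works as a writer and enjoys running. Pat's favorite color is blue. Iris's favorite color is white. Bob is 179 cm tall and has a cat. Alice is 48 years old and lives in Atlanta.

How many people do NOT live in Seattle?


Not in Seattle: 5

5


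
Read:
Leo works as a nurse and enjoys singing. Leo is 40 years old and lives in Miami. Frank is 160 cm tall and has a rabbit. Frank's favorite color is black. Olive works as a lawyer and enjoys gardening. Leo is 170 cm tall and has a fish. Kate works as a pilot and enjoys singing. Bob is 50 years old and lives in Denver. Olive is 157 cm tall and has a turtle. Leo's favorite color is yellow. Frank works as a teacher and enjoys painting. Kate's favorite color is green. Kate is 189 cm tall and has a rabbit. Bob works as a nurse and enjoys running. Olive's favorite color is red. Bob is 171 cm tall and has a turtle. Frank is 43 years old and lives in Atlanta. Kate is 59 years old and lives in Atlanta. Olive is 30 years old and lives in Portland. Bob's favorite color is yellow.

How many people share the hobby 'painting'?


Count: 1

1


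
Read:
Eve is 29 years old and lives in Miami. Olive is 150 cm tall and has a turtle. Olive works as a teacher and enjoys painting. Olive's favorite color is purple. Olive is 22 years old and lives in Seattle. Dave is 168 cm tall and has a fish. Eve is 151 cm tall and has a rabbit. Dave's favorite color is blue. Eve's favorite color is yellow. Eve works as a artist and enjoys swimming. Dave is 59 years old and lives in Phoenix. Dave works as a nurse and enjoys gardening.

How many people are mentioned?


People: Eve, Olive, Dave. Count = 3

3
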